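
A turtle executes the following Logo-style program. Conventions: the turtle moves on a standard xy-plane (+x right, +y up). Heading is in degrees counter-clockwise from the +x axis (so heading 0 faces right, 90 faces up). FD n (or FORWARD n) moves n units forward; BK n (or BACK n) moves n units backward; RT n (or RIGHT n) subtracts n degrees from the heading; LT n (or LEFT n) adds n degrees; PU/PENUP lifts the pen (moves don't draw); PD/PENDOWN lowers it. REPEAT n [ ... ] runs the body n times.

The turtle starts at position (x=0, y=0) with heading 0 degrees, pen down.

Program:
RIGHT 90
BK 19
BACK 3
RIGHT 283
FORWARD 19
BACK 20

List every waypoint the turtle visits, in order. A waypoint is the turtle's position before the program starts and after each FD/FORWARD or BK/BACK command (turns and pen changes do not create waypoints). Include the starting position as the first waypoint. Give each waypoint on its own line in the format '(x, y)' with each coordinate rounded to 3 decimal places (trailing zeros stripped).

Executing turtle program step by step:
Start: pos=(0,0), heading=0, pen down
RT 90: heading 0 -> 270
BK 19: (0,0) -> (0,19) [heading=270, draw]
BK 3: (0,19) -> (0,22) [heading=270, draw]
RT 283: heading 270 -> 347
FD 19: (0,22) -> (18.513,17.726) [heading=347, draw]
BK 20: (18.513,17.726) -> (-0.974,22.225) [heading=347, draw]
Final: pos=(-0.974,22.225), heading=347, 4 segment(s) drawn
Waypoints (5 total):
(0, 0)
(0, 19)
(0, 22)
(18.513, 17.726)
(-0.974, 22.225)

Answer: (0, 0)
(0, 19)
(0, 22)
(18.513, 17.726)
(-0.974, 22.225)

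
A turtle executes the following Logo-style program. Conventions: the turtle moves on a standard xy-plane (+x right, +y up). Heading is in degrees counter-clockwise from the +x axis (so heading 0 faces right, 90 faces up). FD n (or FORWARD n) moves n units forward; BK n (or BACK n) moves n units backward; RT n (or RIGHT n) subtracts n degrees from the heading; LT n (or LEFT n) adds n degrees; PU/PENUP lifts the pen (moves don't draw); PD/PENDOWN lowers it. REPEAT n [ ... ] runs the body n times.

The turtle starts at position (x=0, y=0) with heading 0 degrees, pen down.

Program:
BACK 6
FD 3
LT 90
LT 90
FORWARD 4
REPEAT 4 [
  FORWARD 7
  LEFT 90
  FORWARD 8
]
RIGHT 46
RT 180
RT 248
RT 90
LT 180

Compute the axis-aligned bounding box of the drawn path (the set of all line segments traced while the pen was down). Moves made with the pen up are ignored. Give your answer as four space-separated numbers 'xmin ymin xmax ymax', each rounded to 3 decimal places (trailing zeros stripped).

Executing turtle program step by step:
Start: pos=(0,0), heading=0, pen down
BK 6: (0,0) -> (-6,0) [heading=0, draw]
FD 3: (-6,0) -> (-3,0) [heading=0, draw]
LT 90: heading 0 -> 90
LT 90: heading 90 -> 180
FD 4: (-3,0) -> (-7,0) [heading=180, draw]
REPEAT 4 [
  -- iteration 1/4 --
  FD 7: (-7,0) -> (-14,0) [heading=180, draw]
  LT 90: heading 180 -> 270
  FD 8: (-14,0) -> (-14,-8) [heading=270, draw]
  -- iteration 2/4 --
  FD 7: (-14,-8) -> (-14,-15) [heading=270, draw]
  LT 90: heading 270 -> 0
  FD 8: (-14,-15) -> (-6,-15) [heading=0, draw]
  -- iteration 3/4 --
  FD 7: (-6,-15) -> (1,-15) [heading=0, draw]
  LT 90: heading 0 -> 90
  FD 8: (1,-15) -> (1,-7) [heading=90, draw]
  -- iteration 4/4 --
  FD 7: (1,-7) -> (1,0) [heading=90, draw]
  LT 90: heading 90 -> 180
  FD 8: (1,0) -> (-7,0) [heading=180, draw]
]
RT 46: heading 180 -> 134
RT 180: heading 134 -> 314
RT 248: heading 314 -> 66
RT 90: heading 66 -> 336
LT 180: heading 336 -> 156
Final: pos=(-7,0), heading=156, 11 segment(s) drawn

Segment endpoints: x in {-14, -14, -14, -7, -7, -6, -6, -3, 0, 1, 1, 1}, y in {-15, -15, -15, -8, -7, 0, 0, 0, 0, 0}
xmin=-14, ymin=-15, xmax=1, ymax=0

Answer: -14 -15 1 0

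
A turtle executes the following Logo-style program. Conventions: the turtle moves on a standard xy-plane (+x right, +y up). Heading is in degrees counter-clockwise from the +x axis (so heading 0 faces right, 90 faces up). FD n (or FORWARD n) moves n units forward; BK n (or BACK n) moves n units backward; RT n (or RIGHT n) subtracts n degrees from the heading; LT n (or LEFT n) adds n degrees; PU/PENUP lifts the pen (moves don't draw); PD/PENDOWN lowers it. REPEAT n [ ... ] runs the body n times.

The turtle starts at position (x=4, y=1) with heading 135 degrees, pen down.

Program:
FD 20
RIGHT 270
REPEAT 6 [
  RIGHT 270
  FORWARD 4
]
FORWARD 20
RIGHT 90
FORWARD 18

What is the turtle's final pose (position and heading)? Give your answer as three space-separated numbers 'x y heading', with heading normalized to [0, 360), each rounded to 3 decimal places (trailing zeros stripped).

Executing turtle program step by step:
Start: pos=(4,1), heading=135, pen down
FD 20: (4,1) -> (-10.142,15.142) [heading=135, draw]
RT 270: heading 135 -> 225
REPEAT 6 [
  -- iteration 1/6 --
  RT 270: heading 225 -> 315
  FD 4: (-10.142,15.142) -> (-7.314,12.314) [heading=315, draw]
  -- iteration 2/6 --
  RT 270: heading 315 -> 45
  FD 4: (-7.314,12.314) -> (-4.485,15.142) [heading=45, draw]
  -- iteration 3/6 --
  RT 270: heading 45 -> 135
  FD 4: (-4.485,15.142) -> (-7.314,17.971) [heading=135, draw]
  -- iteration 4/6 --
  RT 270: heading 135 -> 225
  FD 4: (-7.314,17.971) -> (-10.142,15.142) [heading=225, draw]
  -- iteration 5/6 --
  RT 270: heading 225 -> 315
  FD 4: (-10.142,15.142) -> (-7.314,12.314) [heading=315, draw]
  -- iteration 6/6 --
  RT 270: heading 315 -> 45
  FD 4: (-7.314,12.314) -> (-4.485,15.142) [heading=45, draw]
]
FD 20: (-4.485,15.142) -> (9.657,29.284) [heading=45, draw]
RT 90: heading 45 -> 315
FD 18: (9.657,29.284) -> (22.385,16.556) [heading=315, draw]
Final: pos=(22.385,16.556), heading=315, 9 segment(s) drawn

Answer: 22.385 16.556 315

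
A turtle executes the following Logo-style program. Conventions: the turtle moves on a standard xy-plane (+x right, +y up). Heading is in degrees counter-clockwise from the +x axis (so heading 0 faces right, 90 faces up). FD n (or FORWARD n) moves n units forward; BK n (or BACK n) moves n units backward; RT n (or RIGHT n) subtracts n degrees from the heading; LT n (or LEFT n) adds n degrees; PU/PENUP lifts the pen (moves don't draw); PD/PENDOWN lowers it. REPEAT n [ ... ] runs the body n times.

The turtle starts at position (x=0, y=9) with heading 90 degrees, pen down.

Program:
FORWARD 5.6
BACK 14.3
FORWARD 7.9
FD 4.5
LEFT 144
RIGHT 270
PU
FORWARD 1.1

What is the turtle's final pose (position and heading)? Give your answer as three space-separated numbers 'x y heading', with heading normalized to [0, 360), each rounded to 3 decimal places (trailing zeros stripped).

Answer: 0.89 12.053 324

Derivation:
Executing turtle program step by step:
Start: pos=(0,9), heading=90, pen down
FD 5.6: (0,9) -> (0,14.6) [heading=90, draw]
BK 14.3: (0,14.6) -> (0,0.3) [heading=90, draw]
FD 7.9: (0,0.3) -> (0,8.2) [heading=90, draw]
FD 4.5: (0,8.2) -> (0,12.7) [heading=90, draw]
LT 144: heading 90 -> 234
RT 270: heading 234 -> 324
PU: pen up
FD 1.1: (0,12.7) -> (0.89,12.053) [heading=324, move]
Final: pos=(0.89,12.053), heading=324, 4 segment(s) drawn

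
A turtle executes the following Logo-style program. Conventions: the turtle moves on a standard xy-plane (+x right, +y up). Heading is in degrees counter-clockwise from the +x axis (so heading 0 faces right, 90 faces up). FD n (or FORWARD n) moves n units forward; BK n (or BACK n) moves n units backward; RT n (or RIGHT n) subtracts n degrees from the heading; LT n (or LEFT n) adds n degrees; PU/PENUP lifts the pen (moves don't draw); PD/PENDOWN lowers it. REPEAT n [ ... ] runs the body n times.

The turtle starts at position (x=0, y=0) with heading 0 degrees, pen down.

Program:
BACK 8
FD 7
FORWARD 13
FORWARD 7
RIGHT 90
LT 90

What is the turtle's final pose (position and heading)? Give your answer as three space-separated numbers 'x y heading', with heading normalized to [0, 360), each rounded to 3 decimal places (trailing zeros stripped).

Answer: 19 0 0

Derivation:
Executing turtle program step by step:
Start: pos=(0,0), heading=0, pen down
BK 8: (0,0) -> (-8,0) [heading=0, draw]
FD 7: (-8,0) -> (-1,0) [heading=0, draw]
FD 13: (-1,0) -> (12,0) [heading=0, draw]
FD 7: (12,0) -> (19,0) [heading=0, draw]
RT 90: heading 0 -> 270
LT 90: heading 270 -> 0
Final: pos=(19,0), heading=0, 4 segment(s) drawn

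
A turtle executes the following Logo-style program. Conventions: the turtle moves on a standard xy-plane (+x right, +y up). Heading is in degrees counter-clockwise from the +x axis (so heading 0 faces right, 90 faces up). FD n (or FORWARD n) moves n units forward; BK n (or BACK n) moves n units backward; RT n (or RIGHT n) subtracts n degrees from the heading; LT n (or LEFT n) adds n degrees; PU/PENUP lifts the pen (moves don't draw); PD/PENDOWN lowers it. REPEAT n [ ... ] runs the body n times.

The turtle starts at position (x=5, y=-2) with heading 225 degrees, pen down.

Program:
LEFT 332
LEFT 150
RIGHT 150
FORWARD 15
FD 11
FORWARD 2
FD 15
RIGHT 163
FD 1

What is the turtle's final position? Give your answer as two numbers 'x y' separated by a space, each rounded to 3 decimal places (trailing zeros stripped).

Answer: -35.292 -14.013

Derivation:
Executing turtle program step by step:
Start: pos=(5,-2), heading=225, pen down
LT 332: heading 225 -> 197
LT 150: heading 197 -> 347
RT 150: heading 347 -> 197
FD 15: (5,-2) -> (-9.345,-6.386) [heading=197, draw]
FD 11: (-9.345,-6.386) -> (-19.864,-9.602) [heading=197, draw]
FD 2: (-19.864,-9.602) -> (-21.777,-10.186) [heading=197, draw]
FD 15: (-21.777,-10.186) -> (-36.121,-14.572) [heading=197, draw]
RT 163: heading 197 -> 34
FD 1: (-36.121,-14.572) -> (-35.292,-14.013) [heading=34, draw]
Final: pos=(-35.292,-14.013), heading=34, 5 segment(s) drawn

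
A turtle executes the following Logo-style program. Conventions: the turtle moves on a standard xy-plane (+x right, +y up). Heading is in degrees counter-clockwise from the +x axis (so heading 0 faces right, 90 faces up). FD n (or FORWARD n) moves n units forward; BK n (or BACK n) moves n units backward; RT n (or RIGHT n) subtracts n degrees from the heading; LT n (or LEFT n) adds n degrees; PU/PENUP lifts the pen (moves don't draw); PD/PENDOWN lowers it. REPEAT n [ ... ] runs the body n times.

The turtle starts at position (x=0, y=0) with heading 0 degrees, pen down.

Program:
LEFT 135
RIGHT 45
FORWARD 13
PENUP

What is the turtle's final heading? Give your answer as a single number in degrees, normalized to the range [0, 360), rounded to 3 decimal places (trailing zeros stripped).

Answer: 90

Derivation:
Executing turtle program step by step:
Start: pos=(0,0), heading=0, pen down
LT 135: heading 0 -> 135
RT 45: heading 135 -> 90
FD 13: (0,0) -> (0,13) [heading=90, draw]
PU: pen up
Final: pos=(0,13), heading=90, 1 segment(s) drawn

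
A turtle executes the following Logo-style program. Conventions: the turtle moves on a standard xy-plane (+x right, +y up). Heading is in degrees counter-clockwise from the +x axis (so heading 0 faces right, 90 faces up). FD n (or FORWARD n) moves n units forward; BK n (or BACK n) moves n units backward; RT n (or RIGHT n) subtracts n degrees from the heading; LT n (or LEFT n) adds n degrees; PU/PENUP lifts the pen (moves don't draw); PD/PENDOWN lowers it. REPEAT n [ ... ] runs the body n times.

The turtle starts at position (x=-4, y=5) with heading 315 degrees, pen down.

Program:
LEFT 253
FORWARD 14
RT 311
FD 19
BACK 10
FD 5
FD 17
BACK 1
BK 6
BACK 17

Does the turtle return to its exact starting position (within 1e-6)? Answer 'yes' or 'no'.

Answer: no

Derivation:
Executing turtle program step by step:
Start: pos=(-4,5), heading=315, pen down
LT 253: heading 315 -> 208
FD 14: (-4,5) -> (-16.361,-1.573) [heading=208, draw]
RT 311: heading 208 -> 257
FD 19: (-16.361,-1.573) -> (-20.635,-20.086) [heading=257, draw]
BK 10: (-20.635,-20.086) -> (-18.386,-10.342) [heading=257, draw]
FD 5: (-18.386,-10.342) -> (-19.511,-15.214) [heading=257, draw]
FD 17: (-19.511,-15.214) -> (-23.335,-31.778) [heading=257, draw]
BK 1: (-23.335,-31.778) -> (-23.11,-30.804) [heading=257, draw]
BK 6: (-23.11,-30.804) -> (-21.76,-24.957) [heading=257, draw]
BK 17: (-21.76,-24.957) -> (-17.936,-8.393) [heading=257, draw]
Final: pos=(-17.936,-8.393), heading=257, 8 segment(s) drawn

Start position: (-4, 5)
Final position: (-17.936, -8.393)
Distance = 19.328; >= 1e-6 -> NOT closed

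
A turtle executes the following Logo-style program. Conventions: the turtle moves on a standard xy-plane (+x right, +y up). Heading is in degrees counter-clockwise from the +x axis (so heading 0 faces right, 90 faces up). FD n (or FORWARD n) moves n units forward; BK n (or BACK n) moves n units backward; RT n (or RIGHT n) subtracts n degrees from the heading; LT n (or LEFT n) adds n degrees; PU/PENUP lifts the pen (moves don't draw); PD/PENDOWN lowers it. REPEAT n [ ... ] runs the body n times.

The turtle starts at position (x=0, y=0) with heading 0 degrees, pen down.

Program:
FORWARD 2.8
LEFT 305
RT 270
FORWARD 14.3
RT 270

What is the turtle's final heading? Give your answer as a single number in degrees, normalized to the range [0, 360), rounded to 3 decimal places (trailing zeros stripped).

Answer: 125

Derivation:
Executing turtle program step by step:
Start: pos=(0,0), heading=0, pen down
FD 2.8: (0,0) -> (2.8,0) [heading=0, draw]
LT 305: heading 0 -> 305
RT 270: heading 305 -> 35
FD 14.3: (2.8,0) -> (14.514,8.202) [heading=35, draw]
RT 270: heading 35 -> 125
Final: pos=(14.514,8.202), heading=125, 2 segment(s) drawn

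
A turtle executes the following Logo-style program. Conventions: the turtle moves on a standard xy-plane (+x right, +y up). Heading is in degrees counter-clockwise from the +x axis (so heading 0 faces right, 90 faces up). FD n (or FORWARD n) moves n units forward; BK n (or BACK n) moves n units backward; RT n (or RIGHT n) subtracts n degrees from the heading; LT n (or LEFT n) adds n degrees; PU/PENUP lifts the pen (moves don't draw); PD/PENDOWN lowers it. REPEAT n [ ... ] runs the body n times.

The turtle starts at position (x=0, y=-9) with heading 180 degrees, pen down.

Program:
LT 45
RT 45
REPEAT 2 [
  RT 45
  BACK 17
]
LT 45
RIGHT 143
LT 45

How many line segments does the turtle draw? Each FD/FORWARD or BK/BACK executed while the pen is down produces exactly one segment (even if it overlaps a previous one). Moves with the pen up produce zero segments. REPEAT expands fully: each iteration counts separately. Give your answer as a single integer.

Answer: 2

Derivation:
Executing turtle program step by step:
Start: pos=(0,-9), heading=180, pen down
LT 45: heading 180 -> 225
RT 45: heading 225 -> 180
REPEAT 2 [
  -- iteration 1/2 --
  RT 45: heading 180 -> 135
  BK 17: (0,-9) -> (12.021,-21.021) [heading=135, draw]
  -- iteration 2/2 --
  RT 45: heading 135 -> 90
  BK 17: (12.021,-21.021) -> (12.021,-38.021) [heading=90, draw]
]
LT 45: heading 90 -> 135
RT 143: heading 135 -> 352
LT 45: heading 352 -> 37
Final: pos=(12.021,-38.021), heading=37, 2 segment(s) drawn
Segments drawn: 2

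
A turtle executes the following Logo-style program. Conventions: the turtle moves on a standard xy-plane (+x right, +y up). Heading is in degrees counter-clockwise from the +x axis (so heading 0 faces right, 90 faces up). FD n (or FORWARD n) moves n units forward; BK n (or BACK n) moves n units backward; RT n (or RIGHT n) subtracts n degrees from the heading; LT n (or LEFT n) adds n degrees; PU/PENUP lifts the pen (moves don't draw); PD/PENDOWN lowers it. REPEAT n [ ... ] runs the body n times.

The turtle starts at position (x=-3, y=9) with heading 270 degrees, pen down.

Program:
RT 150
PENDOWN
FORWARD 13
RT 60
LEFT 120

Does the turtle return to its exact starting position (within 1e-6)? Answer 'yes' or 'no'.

Answer: no

Derivation:
Executing turtle program step by step:
Start: pos=(-3,9), heading=270, pen down
RT 150: heading 270 -> 120
PD: pen down
FD 13: (-3,9) -> (-9.5,20.258) [heading=120, draw]
RT 60: heading 120 -> 60
LT 120: heading 60 -> 180
Final: pos=(-9.5,20.258), heading=180, 1 segment(s) drawn

Start position: (-3, 9)
Final position: (-9.5, 20.258)
Distance = 13; >= 1e-6 -> NOT closed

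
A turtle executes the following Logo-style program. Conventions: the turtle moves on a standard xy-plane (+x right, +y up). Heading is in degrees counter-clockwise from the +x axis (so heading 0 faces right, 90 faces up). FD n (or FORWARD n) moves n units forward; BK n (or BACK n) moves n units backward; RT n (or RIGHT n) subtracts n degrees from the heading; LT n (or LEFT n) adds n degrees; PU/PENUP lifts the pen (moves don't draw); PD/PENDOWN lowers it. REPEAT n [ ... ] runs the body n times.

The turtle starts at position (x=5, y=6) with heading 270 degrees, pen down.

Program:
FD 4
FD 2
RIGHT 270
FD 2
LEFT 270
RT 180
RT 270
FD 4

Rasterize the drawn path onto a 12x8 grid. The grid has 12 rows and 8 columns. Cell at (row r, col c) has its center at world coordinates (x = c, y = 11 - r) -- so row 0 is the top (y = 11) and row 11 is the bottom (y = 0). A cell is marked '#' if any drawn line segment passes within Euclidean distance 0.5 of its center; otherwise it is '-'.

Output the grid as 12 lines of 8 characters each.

Answer: --------
--------
--------
--------
--------
-----#--
-----#--
-----#--
-----#--
-----#--
-----#--
---#####

Derivation:
Segment 0: (5,6) -> (5,2)
Segment 1: (5,2) -> (5,0)
Segment 2: (5,0) -> (7,0)
Segment 3: (7,0) -> (3,-0)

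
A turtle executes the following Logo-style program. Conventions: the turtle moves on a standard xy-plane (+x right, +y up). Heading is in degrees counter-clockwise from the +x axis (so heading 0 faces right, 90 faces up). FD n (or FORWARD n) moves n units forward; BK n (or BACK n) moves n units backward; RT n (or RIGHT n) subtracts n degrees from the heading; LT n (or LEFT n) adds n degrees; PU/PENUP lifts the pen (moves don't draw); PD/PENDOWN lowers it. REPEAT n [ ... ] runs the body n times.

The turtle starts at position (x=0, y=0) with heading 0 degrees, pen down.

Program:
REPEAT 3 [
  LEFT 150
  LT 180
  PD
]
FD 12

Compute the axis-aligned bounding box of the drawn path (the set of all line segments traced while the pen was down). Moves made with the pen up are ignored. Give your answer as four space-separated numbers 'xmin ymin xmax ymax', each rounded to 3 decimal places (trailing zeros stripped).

Executing turtle program step by step:
Start: pos=(0,0), heading=0, pen down
REPEAT 3 [
  -- iteration 1/3 --
  LT 150: heading 0 -> 150
  LT 180: heading 150 -> 330
  PD: pen down
  -- iteration 2/3 --
  LT 150: heading 330 -> 120
  LT 180: heading 120 -> 300
  PD: pen down
  -- iteration 3/3 --
  LT 150: heading 300 -> 90
  LT 180: heading 90 -> 270
  PD: pen down
]
FD 12: (0,0) -> (0,-12) [heading=270, draw]
Final: pos=(0,-12), heading=270, 1 segment(s) drawn

Segment endpoints: x in {0, 0}, y in {-12, 0}
xmin=0, ymin=-12, xmax=0, ymax=0

Answer: 0 -12 0 0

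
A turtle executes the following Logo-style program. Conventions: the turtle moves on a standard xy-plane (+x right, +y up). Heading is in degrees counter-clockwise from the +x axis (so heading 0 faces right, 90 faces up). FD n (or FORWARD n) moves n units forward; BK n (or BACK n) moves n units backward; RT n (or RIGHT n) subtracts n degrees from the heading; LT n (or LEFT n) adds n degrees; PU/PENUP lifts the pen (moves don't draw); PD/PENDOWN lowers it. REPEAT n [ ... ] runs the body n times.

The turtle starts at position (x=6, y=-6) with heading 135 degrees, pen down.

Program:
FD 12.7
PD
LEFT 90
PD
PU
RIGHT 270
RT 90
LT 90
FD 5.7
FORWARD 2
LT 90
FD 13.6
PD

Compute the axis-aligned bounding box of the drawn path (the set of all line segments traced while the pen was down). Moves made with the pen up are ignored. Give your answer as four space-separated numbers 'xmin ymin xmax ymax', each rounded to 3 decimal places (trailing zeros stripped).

Executing turtle program step by step:
Start: pos=(6,-6), heading=135, pen down
FD 12.7: (6,-6) -> (-2.98,2.98) [heading=135, draw]
PD: pen down
LT 90: heading 135 -> 225
PD: pen down
PU: pen up
RT 270: heading 225 -> 315
RT 90: heading 315 -> 225
LT 90: heading 225 -> 315
FD 5.7: (-2.98,2.98) -> (1.05,-1.05) [heading=315, move]
FD 2: (1.05,-1.05) -> (2.464,-2.464) [heading=315, move]
LT 90: heading 315 -> 45
FD 13.6: (2.464,-2.464) -> (12.081,7.152) [heading=45, move]
PD: pen down
Final: pos=(12.081,7.152), heading=45, 1 segment(s) drawn

Segment endpoints: x in {-2.98, 6}, y in {-6, 2.98}
xmin=-2.98, ymin=-6, xmax=6, ymax=2.98

Answer: -2.98 -6 6 2.98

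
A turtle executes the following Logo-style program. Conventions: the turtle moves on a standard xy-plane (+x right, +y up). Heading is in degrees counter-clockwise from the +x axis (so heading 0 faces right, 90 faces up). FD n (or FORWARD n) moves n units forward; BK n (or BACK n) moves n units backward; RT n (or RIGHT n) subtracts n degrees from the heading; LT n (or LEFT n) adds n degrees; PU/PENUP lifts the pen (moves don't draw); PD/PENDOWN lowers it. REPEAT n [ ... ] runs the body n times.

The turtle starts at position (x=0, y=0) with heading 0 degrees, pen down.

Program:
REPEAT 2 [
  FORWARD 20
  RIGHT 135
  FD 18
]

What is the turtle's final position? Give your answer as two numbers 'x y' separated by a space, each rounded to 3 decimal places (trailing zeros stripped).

Executing turtle program step by step:
Start: pos=(0,0), heading=0, pen down
REPEAT 2 [
  -- iteration 1/2 --
  FD 20: (0,0) -> (20,0) [heading=0, draw]
  RT 135: heading 0 -> 225
  FD 18: (20,0) -> (7.272,-12.728) [heading=225, draw]
  -- iteration 2/2 --
  FD 20: (7.272,-12.728) -> (-6.87,-26.87) [heading=225, draw]
  RT 135: heading 225 -> 90
  FD 18: (-6.87,-26.87) -> (-6.87,-8.87) [heading=90, draw]
]
Final: pos=(-6.87,-8.87), heading=90, 4 segment(s) drawn

Answer: -6.87 -8.87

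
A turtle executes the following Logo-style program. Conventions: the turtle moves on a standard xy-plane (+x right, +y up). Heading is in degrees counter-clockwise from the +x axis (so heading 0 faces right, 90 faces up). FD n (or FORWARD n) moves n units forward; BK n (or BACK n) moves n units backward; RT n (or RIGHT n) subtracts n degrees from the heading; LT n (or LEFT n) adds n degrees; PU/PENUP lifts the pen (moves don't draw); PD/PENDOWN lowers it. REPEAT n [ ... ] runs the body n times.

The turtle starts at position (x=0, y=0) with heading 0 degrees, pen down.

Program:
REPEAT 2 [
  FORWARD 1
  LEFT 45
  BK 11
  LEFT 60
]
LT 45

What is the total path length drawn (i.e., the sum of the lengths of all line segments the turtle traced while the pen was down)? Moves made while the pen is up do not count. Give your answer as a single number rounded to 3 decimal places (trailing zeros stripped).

Executing turtle program step by step:
Start: pos=(0,0), heading=0, pen down
REPEAT 2 [
  -- iteration 1/2 --
  FD 1: (0,0) -> (1,0) [heading=0, draw]
  LT 45: heading 0 -> 45
  BK 11: (1,0) -> (-6.778,-7.778) [heading=45, draw]
  LT 60: heading 45 -> 105
  -- iteration 2/2 --
  FD 1: (-6.778,-7.778) -> (-7.037,-6.812) [heading=105, draw]
  LT 45: heading 105 -> 150
  BK 11: (-7.037,-6.812) -> (2.489,-12.312) [heading=150, draw]
  LT 60: heading 150 -> 210
]
LT 45: heading 210 -> 255
Final: pos=(2.489,-12.312), heading=255, 4 segment(s) drawn

Segment lengths:
  seg 1: (0,0) -> (1,0), length = 1
  seg 2: (1,0) -> (-6.778,-7.778), length = 11
  seg 3: (-6.778,-7.778) -> (-7.037,-6.812), length = 1
  seg 4: (-7.037,-6.812) -> (2.489,-12.312), length = 11
Total = 24

Answer: 24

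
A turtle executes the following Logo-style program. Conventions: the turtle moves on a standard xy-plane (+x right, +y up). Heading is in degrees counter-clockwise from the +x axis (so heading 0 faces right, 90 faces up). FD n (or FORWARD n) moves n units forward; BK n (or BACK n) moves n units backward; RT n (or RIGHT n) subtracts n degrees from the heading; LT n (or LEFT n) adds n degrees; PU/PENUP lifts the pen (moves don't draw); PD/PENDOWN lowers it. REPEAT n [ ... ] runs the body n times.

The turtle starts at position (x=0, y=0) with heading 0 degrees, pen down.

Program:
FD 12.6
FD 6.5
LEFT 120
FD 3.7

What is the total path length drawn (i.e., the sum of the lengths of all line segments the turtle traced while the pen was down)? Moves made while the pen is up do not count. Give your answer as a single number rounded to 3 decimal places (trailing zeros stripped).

Answer: 22.8

Derivation:
Executing turtle program step by step:
Start: pos=(0,0), heading=0, pen down
FD 12.6: (0,0) -> (12.6,0) [heading=0, draw]
FD 6.5: (12.6,0) -> (19.1,0) [heading=0, draw]
LT 120: heading 0 -> 120
FD 3.7: (19.1,0) -> (17.25,3.204) [heading=120, draw]
Final: pos=(17.25,3.204), heading=120, 3 segment(s) drawn

Segment lengths:
  seg 1: (0,0) -> (12.6,0), length = 12.6
  seg 2: (12.6,0) -> (19.1,0), length = 6.5
  seg 3: (19.1,0) -> (17.25,3.204), length = 3.7
Total = 22.8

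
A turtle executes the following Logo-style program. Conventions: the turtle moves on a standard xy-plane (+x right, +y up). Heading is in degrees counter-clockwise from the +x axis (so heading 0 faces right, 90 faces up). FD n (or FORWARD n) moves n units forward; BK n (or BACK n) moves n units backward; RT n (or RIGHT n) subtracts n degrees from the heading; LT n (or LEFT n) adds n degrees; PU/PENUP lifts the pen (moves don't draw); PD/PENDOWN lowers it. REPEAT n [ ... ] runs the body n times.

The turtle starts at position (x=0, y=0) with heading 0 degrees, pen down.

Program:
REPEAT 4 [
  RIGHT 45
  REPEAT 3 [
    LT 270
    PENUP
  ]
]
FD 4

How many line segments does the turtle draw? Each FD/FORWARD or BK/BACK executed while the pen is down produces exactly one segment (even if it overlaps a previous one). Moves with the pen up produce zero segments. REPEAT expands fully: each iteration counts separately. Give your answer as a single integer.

Answer: 0

Derivation:
Executing turtle program step by step:
Start: pos=(0,0), heading=0, pen down
REPEAT 4 [
  -- iteration 1/4 --
  RT 45: heading 0 -> 315
  REPEAT 3 [
    -- iteration 1/3 --
    LT 270: heading 315 -> 225
    PU: pen up
    -- iteration 2/3 --
    LT 270: heading 225 -> 135
    PU: pen up
    -- iteration 3/3 --
    LT 270: heading 135 -> 45
    PU: pen up
  ]
  -- iteration 2/4 --
  RT 45: heading 45 -> 0
  REPEAT 3 [
    -- iteration 1/3 --
    LT 270: heading 0 -> 270
    PU: pen up
    -- iteration 2/3 --
    LT 270: heading 270 -> 180
    PU: pen up
    -- iteration 3/3 --
    LT 270: heading 180 -> 90
    PU: pen up
  ]
  -- iteration 3/4 --
  RT 45: heading 90 -> 45
  REPEAT 3 [
    -- iteration 1/3 --
    LT 270: heading 45 -> 315
    PU: pen up
    -- iteration 2/3 --
    LT 270: heading 315 -> 225
    PU: pen up
    -- iteration 3/3 --
    LT 270: heading 225 -> 135
    PU: pen up
  ]
  -- iteration 4/4 --
  RT 45: heading 135 -> 90
  REPEAT 3 [
    -- iteration 1/3 --
    LT 270: heading 90 -> 0
    PU: pen up
    -- iteration 2/3 --
    LT 270: heading 0 -> 270
    PU: pen up
    -- iteration 3/3 --
    LT 270: heading 270 -> 180
    PU: pen up
  ]
]
FD 4: (0,0) -> (-4,0) [heading=180, move]
Final: pos=(-4,0), heading=180, 0 segment(s) drawn
Segments drawn: 0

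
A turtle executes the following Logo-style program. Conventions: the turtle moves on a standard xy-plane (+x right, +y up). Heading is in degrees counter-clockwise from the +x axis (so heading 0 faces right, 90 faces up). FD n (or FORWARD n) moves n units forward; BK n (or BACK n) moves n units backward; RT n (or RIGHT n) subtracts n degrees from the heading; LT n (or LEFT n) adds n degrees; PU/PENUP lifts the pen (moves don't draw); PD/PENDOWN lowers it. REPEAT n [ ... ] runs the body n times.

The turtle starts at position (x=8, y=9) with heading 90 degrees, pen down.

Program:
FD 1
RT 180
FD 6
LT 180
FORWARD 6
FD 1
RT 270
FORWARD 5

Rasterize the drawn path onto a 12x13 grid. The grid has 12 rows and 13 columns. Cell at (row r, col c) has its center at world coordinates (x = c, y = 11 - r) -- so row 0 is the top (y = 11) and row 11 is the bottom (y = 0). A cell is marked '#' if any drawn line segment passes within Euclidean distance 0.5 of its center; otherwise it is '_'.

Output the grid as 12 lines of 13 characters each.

Segment 0: (8,9) -> (8,10)
Segment 1: (8,10) -> (8,4)
Segment 2: (8,4) -> (8,10)
Segment 3: (8,10) -> (8,11)
Segment 4: (8,11) -> (3,11)

Answer: ___######____
________#____
________#____
________#____
________#____
________#____
________#____
________#____
_____________
_____________
_____________
_____________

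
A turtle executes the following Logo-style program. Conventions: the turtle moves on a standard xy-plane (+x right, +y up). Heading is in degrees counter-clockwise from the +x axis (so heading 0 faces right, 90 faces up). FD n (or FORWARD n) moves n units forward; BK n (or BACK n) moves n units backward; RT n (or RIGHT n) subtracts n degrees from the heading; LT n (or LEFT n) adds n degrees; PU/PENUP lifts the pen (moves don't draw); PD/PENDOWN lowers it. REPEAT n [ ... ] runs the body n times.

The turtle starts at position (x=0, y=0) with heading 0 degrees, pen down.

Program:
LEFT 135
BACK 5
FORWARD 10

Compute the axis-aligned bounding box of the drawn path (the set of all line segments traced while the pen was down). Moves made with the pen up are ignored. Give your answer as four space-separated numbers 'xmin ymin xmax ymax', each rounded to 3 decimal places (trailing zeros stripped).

Answer: -3.536 -3.536 3.536 3.536

Derivation:
Executing turtle program step by step:
Start: pos=(0,0), heading=0, pen down
LT 135: heading 0 -> 135
BK 5: (0,0) -> (3.536,-3.536) [heading=135, draw]
FD 10: (3.536,-3.536) -> (-3.536,3.536) [heading=135, draw]
Final: pos=(-3.536,3.536), heading=135, 2 segment(s) drawn

Segment endpoints: x in {-3.536, 0, 3.536}, y in {-3.536, 0, 3.536}
xmin=-3.536, ymin=-3.536, xmax=3.536, ymax=3.536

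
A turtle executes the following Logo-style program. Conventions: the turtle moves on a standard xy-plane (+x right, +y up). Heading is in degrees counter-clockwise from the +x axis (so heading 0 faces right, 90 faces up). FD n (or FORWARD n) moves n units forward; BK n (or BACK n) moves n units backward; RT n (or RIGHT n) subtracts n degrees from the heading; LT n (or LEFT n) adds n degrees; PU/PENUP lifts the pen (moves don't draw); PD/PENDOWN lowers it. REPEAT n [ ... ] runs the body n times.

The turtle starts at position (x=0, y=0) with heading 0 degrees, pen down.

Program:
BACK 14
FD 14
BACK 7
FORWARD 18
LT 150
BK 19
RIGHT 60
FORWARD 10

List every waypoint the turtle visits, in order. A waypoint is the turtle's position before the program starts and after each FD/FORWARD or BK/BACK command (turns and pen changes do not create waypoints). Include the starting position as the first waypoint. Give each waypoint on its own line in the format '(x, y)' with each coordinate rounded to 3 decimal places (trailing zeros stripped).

Answer: (0, 0)
(-14, 0)
(0, 0)
(-7, 0)
(11, 0)
(27.454, -9.5)
(27.454, 0.5)

Derivation:
Executing turtle program step by step:
Start: pos=(0,0), heading=0, pen down
BK 14: (0,0) -> (-14,0) [heading=0, draw]
FD 14: (-14,0) -> (0,0) [heading=0, draw]
BK 7: (0,0) -> (-7,0) [heading=0, draw]
FD 18: (-7,0) -> (11,0) [heading=0, draw]
LT 150: heading 0 -> 150
BK 19: (11,0) -> (27.454,-9.5) [heading=150, draw]
RT 60: heading 150 -> 90
FD 10: (27.454,-9.5) -> (27.454,0.5) [heading=90, draw]
Final: pos=(27.454,0.5), heading=90, 6 segment(s) drawn
Waypoints (7 total):
(0, 0)
(-14, 0)
(0, 0)
(-7, 0)
(11, 0)
(27.454, -9.5)
(27.454, 0.5)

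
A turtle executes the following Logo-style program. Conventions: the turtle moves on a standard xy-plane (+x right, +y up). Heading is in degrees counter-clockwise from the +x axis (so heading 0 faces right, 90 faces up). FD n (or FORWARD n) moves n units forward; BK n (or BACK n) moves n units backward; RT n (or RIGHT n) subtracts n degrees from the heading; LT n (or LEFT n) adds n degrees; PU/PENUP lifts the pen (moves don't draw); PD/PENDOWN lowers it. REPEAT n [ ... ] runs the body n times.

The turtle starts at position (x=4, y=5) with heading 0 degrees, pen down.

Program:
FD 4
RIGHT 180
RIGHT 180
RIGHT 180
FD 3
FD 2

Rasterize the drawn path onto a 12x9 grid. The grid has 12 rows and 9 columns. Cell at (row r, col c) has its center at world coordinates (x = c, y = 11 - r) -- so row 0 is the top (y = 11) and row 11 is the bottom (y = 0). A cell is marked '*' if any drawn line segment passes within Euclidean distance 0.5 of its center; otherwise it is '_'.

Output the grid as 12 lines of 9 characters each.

Segment 0: (4,5) -> (8,5)
Segment 1: (8,5) -> (5,5)
Segment 2: (5,5) -> (3,5)

Answer: _________
_________
_________
_________
_________
_________
___******
_________
_________
_________
_________
_________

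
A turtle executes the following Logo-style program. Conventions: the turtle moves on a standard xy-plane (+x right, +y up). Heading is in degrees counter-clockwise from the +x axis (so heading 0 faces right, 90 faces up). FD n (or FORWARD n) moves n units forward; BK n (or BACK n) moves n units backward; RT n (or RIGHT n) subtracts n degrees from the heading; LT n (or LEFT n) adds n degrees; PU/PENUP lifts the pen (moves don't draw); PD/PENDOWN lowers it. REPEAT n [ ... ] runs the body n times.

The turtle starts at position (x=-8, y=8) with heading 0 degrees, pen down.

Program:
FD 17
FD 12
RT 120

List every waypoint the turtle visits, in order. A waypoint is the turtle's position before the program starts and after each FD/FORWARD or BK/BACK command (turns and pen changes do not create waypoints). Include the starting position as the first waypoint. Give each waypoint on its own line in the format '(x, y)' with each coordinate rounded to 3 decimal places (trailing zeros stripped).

Executing turtle program step by step:
Start: pos=(-8,8), heading=0, pen down
FD 17: (-8,8) -> (9,8) [heading=0, draw]
FD 12: (9,8) -> (21,8) [heading=0, draw]
RT 120: heading 0 -> 240
Final: pos=(21,8), heading=240, 2 segment(s) drawn
Waypoints (3 total):
(-8, 8)
(9, 8)
(21, 8)

Answer: (-8, 8)
(9, 8)
(21, 8)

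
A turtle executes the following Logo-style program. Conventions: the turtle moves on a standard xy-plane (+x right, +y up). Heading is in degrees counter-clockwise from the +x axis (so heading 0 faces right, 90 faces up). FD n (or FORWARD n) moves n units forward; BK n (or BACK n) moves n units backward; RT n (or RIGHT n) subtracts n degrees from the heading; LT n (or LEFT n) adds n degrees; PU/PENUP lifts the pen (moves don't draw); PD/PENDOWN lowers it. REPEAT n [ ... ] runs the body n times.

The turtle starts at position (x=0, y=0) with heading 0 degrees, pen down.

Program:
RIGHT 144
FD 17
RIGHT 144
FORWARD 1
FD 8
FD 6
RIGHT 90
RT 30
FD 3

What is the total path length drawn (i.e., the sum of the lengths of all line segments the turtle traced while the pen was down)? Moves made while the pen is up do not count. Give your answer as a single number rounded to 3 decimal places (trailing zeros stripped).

Answer: 35

Derivation:
Executing turtle program step by step:
Start: pos=(0,0), heading=0, pen down
RT 144: heading 0 -> 216
FD 17: (0,0) -> (-13.753,-9.992) [heading=216, draw]
RT 144: heading 216 -> 72
FD 1: (-13.753,-9.992) -> (-13.444,-9.041) [heading=72, draw]
FD 8: (-13.444,-9.041) -> (-10.972,-1.433) [heading=72, draw]
FD 6: (-10.972,-1.433) -> (-9.118,4.273) [heading=72, draw]
RT 90: heading 72 -> 342
RT 30: heading 342 -> 312
FD 3: (-9.118,4.273) -> (-7.111,2.044) [heading=312, draw]
Final: pos=(-7.111,2.044), heading=312, 5 segment(s) drawn

Segment lengths:
  seg 1: (0,0) -> (-13.753,-9.992), length = 17
  seg 2: (-13.753,-9.992) -> (-13.444,-9.041), length = 1
  seg 3: (-13.444,-9.041) -> (-10.972,-1.433), length = 8
  seg 4: (-10.972,-1.433) -> (-9.118,4.273), length = 6
  seg 5: (-9.118,4.273) -> (-7.111,2.044), length = 3
Total = 35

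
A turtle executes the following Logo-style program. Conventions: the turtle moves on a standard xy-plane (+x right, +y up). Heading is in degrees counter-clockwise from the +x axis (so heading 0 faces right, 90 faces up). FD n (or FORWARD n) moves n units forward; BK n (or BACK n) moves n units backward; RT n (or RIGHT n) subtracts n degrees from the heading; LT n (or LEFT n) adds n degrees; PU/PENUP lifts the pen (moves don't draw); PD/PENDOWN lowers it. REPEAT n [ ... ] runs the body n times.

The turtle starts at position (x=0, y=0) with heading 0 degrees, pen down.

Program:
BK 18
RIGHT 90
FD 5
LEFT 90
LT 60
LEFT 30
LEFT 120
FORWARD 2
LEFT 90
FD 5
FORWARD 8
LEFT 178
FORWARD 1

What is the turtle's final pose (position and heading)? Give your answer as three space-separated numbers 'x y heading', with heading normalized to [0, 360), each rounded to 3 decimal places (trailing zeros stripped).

Answer: -13.702 -16.375 118

Derivation:
Executing turtle program step by step:
Start: pos=(0,0), heading=0, pen down
BK 18: (0,0) -> (-18,0) [heading=0, draw]
RT 90: heading 0 -> 270
FD 5: (-18,0) -> (-18,-5) [heading=270, draw]
LT 90: heading 270 -> 0
LT 60: heading 0 -> 60
LT 30: heading 60 -> 90
LT 120: heading 90 -> 210
FD 2: (-18,-5) -> (-19.732,-6) [heading=210, draw]
LT 90: heading 210 -> 300
FD 5: (-19.732,-6) -> (-17.232,-10.33) [heading=300, draw]
FD 8: (-17.232,-10.33) -> (-13.232,-17.258) [heading=300, draw]
LT 178: heading 300 -> 118
FD 1: (-13.232,-17.258) -> (-13.702,-16.375) [heading=118, draw]
Final: pos=(-13.702,-16.375), heading=118, 6 segment(s) drawn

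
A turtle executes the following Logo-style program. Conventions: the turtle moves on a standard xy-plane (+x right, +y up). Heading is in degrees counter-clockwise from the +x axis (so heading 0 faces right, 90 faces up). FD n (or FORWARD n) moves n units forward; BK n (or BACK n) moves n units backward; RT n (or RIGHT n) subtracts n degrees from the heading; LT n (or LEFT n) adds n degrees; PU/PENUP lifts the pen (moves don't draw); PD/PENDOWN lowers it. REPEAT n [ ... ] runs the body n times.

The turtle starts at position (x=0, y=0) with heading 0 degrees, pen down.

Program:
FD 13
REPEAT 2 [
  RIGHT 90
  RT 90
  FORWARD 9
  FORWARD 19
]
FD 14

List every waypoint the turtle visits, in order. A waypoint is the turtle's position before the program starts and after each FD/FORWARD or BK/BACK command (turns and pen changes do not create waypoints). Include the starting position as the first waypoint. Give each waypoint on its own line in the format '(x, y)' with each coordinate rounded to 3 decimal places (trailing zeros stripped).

Answer: (0, 0)
(13, 0)
(4, 0)
(-15, 0)
(-6, 0)
(13, 0)
(27, 0)

Derivation:
Executing turtle program step by step:
Start: pos=(0,0), heading=0, pen down
FD 13: (0,0) -> (13,0) [heading=0, draw]
REPEAT 2 [
  -- iteration 1/2 --
  RT 90: heading 0 -> 270
  RT 90: heading 270 -> 180
  FD 9: (13,0) -> (4,0) [heading=180, draw]
  FD 19: (4,0) -> (-15,0) [heading=180, draw]
  -- iteration 2/2 --
  RT 90: heading 180 -> 90
  RT 90: heading 90 -> 0
  FD 9: (-15,0) -> (-6,0) [heading=0, draw]
  FD 19: (-6,0) -> (13,0) [heading=0, draw]
]
FD 14: (13,0) -> (27,0) [heading=0, draw]
Final: pos=(27,0), heading=0, 6 segment(s) drawn
Waypoints (7 total):
(0, 0)
(13, 0)
(4, 0)
(-15, 0)
(-6, 0)
(13, 0)
(27, 0)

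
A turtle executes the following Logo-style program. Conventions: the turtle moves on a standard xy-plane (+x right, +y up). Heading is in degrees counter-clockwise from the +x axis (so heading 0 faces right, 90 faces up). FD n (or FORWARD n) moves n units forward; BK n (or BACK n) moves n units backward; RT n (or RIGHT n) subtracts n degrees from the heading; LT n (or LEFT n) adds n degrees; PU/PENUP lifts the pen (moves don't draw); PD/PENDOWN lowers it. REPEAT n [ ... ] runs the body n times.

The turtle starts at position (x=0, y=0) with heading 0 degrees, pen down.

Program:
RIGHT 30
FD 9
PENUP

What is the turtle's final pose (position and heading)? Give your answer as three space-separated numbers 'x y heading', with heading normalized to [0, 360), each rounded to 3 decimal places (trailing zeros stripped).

Executing turtle program step by step:
Start: pos=(0,0), heading=0, pen down
RT 30: heading 0 -> 330
FD 9: (0,0) -> (7.794,-4.5) [heading=330, draw]
PU: pen up
Final: pos=(7.794,-4.5), heading=330, 1 segment(s) drawn

Answer: 7.794 -4.5 330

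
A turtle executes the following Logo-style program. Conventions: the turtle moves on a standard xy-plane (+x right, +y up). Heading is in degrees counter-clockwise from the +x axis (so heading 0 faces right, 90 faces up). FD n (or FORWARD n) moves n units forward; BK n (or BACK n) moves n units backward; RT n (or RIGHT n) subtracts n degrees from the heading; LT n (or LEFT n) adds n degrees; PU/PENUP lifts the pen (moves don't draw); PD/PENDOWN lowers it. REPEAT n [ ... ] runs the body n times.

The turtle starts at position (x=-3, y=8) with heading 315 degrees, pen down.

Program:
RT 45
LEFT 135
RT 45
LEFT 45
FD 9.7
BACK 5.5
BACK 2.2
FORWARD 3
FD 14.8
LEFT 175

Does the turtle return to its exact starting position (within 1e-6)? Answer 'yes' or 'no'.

Answer: no

Derivation:
Executing turtle program step by step:
Start: pos=(-3,8), heading=315, pen down
RT 45: heading 315 -> 270
LT 135: heading 270 -> 45
RT 45: heading 45 -> 0
LT 45: heading 0 -> 45
FD 9.7: (-3,8) -> (3.859,14.859) [heading=45, draw]
BK 5.5: (3.859,14.859) -> (-0.03,10.97) [heading=45, draw]
BK 2.2: (-0.03,10.97) -> (-1.586,9.414) [heading=45, draw]
FD 3: (-1.586,9.414) -> (0.536,11.536) [heading=45, draw]
FD 14.8: (0.536,11.536) -> (11.001,22.001) [heading=45, draw]
LT 175: heading 45 -> 220
Final: pos=(11.001,22.001), heading=220, 5 segment(s) drawn

Start position: (-3, 8)
Final position: (11.001, 22.001)
Distance = 19.8; >= 1e-6 -> NOT closed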